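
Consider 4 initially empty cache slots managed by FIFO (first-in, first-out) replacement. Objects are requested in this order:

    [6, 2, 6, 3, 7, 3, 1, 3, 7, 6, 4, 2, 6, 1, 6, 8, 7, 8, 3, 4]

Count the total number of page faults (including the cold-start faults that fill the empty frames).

6 → fault, frames {6}
2 → fault, frames {6,2}
6 → hit
3 → fault, frames {6,2,3}
7 → fault, frames {6,2,3,7}
3 → hit
1 → fault, evict 6, frames {2,3,7,1}
3 → hit
7 → hit
6 → fault, evict 2, frames {3,7,1,6}
4 → fault, evict 3, frames {7,1,6,4}
2 → fault, evict 7, frames {1,6,4,2}
6 → hit
1 → hit
6 → hit
8 → fault, evict 1, frames {6,4,2,8}
7 → fault, evict 6, frames {4,2,8,7}
8 → hit
3 → fault, evict 4, frames {2,8,7,3}
4 → fault, evict 2, frames {8,7,3,4}
Page faults: 12.

12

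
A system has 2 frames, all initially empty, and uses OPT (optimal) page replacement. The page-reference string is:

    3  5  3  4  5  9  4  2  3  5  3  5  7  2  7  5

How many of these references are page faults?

10

3 → fault, frames {3}
5 → fault, frames {3,5}
3 → hit
4 → fault, evict 3, frames {5,4}
5 → hit
9 → fault, evict 5, frames {4,9}
4 → hit
2 → fault, evict 9, frames {4,2}
3 → fault, evict 4, frames {2,3}
5 → fault, evict 2, frames {3,5}
3 → hit
5 → hit
7 → fault, evict 3, frames {5,7}
2 → fault, evict 5, frames {7,2}
7 → hit
5 → fault, evict 2, frames {7,5}
Page faults: 10.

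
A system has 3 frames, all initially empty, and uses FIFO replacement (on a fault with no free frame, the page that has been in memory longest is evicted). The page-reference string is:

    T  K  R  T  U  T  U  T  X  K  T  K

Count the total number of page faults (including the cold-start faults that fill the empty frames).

7

T → fault, frames (T)
K → fault, frames (T K)
R → fault, frames (T K R)
T → hit
U → fault, evict T, frames (K R U)
T → fault, evict K, frames (R U T)
U → hit
T → hit
X → fault, evict R, frames (U T X)
K → fault, evict U, frames (T X K)
T → hit
K → hit
Page faults: 7.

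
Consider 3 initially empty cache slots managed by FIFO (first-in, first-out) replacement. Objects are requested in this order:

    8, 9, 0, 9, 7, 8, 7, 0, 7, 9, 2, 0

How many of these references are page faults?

8 → fault, frames {8}
9 → fault, frames {8,9}
0 → fault, frames {8,9,0}
9 → hit
7 → fault, evict 8, frames {9,0,7}
8 → fault, evict 9, frames {0,7,8}
7 → hit
0 → hit
7 → hit
9 → fault, evict 0, frames {7,8,9}
2 → fault, evict 7, frames {8,9,2}
0 → fault, evict 8, frames {9,2,0}
Page faults: 8.

8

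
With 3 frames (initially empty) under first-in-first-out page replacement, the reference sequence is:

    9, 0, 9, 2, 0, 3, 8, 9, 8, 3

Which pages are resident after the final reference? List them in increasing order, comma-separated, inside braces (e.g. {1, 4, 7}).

{3, 8, 9}

9: miss, frames [9]
0: miss, frames [9, 0]
9: hit
2: miss, frames [9, 0, 2]
0: hit
3: miss, evict 9, frames [0, 2, 3]
8: miss, evict 0, frames [2, 3, 8]
9: miss, evict 2, frames [3, 8, 9]
8: hit
3: hit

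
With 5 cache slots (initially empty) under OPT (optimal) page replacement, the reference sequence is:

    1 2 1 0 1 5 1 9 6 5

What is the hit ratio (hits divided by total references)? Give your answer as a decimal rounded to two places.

0.40

1 → fault, frames {1}
2 → fault, frames {1,2}
1 → hit
0 → fault, frames {1,2,0}
1 → hit
5 → fault, frames {1,2,0,5}
1 → hit
9 → fault, frames {1,2,0,5,9}
6 → fault, evict 9, frames {1,2,0,5,6}
5 → hit
Hits: 4 of 10 references → 4/10 = 0.4000.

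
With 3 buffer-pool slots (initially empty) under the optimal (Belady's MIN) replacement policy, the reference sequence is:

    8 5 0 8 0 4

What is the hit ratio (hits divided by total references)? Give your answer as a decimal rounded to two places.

8 → miss, frames (8)
5 → miss, frames (8 5)
0 → miss, frames (8 5 0)
8 → hit
0 → hit
4 → miss, evict 0, frames (8 5 4)
Hits: 2 of 6 references → 2/6 = 0.3333.

0.33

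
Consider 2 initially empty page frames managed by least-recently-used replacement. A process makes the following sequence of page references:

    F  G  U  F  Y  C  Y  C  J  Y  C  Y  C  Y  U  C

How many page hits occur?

F → fault, frames {F}
G → fault, frames {F,G}
U → fault, evict F, frames {G,U}
F → fault, evict G, frames {U,F}
Y → fault, evict U, frames {F,Y}
C → fault, evict F, frames {Y,C}
Y → hit
C → hit
J → fault, evict Y, frames {C,J}
Y → fault, evict C, frames {J,Y}
C → fault, evict J, frames {Y,C}
Y → hit
C → hit
Y → hit
U → fault, evict C, frames {Y,U}
C → fault, evict Y, frames {U,C}
Hits: 5.

5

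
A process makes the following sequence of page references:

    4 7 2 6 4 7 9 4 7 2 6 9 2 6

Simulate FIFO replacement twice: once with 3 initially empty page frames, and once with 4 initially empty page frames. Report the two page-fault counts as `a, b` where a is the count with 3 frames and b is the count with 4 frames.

3 frames: F F F F F F F . . F F . . . → 9 faults.
4 frames: F F F F . . F F F F F F . . → 10 faults.
10 > 9: adding a frame increased faults — Belady's anomaly.

9, 10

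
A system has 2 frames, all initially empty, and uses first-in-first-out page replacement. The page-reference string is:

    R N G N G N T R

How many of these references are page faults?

5

R: fault, frames [R]
N: fault, frames [R, N]
G: fault, evict R, frames [N, G]
N: hit
G: hit
N: hit
T: fault, evict N, frames [G, T]
R: fault, evict G, frames [T, R]
Page faults: 5.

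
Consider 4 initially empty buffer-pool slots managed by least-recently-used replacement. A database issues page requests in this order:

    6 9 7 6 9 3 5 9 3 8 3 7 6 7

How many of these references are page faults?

6: fault, frames [6]
9: fault, frames [6, 9]
7: fault, frames [6, 9, 7]
6: hit
9: hit
3: fault, frames [7, 6, 9, 3]
5: fault, evict 7, frames [6, 9, 3, 5]
9: hit
3: hit
8: fault, evict 6, frames [5, 9, 3, 8]
3: hit
7: fault, evict 5, frames [9, 8, 3, 7]
6: fault, evict 9, frames [8, 3, 7, 6]
7: hit
Page faults: 8.

8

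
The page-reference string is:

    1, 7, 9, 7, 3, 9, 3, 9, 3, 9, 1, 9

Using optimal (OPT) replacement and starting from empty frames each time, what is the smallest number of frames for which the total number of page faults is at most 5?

f=1: 12 faults
f=2: 5 faults
f=3: 4 faults
f=4: 4 faults
Smallest f with faults ≤ 5 is 2.

2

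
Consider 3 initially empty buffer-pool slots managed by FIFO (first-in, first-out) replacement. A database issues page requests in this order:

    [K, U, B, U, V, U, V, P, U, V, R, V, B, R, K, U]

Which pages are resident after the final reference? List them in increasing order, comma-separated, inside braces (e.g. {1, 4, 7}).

{B, K, U}

K → miss, frames [K]
U → miss, frames [K, U]
B → miss, frames [K, U, B]
U → hit
V → miss, evict K, frames [U, B, V]
U → hit
V → hit
P → miss, evict U, frames [B, V, P]
U → miss, evict B, frames [V, P, U]
V → hit
R → miss, evict V, frames [P, U, R]
V → miss, evict P, frames [U, R, V]
B → miss, evict U, frames [R, V, B]
R → hit
K → miss, evict R, frames [V, B, K]
U → miss, evict V, frames [B, K, U]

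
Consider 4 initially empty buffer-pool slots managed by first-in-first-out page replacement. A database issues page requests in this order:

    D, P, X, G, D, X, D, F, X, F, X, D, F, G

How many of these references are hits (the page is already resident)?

D → fault, frames (D)
P → fault, frames (D P)
X → fault, frames (D P X)
G → fault, frames (D P X G)
D → hit
X → hit
D → hit
F → fault, evict D, frames (P X G F)
X → hit
F → hit
X → hit
D → fault, evict P, frames (X G F D)
F → hit
G → hit
Hits: 8.

8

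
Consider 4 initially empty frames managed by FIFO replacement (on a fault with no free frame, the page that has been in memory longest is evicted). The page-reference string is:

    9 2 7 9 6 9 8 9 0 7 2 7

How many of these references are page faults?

9

9 -> fault, frames {9}
2 -> fault, frames {9,2}
7 -> fault, frames {9,2,7}
9 -> hit
6 -> fault, frames {9,2,7,6}
9 -> hit
8 -> fault, evict 9, frames {2,7,6,8}
9 -> fault, evict 2, frames {7,6,8,9}
0 -> fault, evict 7, frames {6,8,9,0}
7 -> fault, evict 6, frames {8,9,0,7}
2 -> fault, evict 8, frames {9,0,7,2}
7 -> hit
Page faults: 9.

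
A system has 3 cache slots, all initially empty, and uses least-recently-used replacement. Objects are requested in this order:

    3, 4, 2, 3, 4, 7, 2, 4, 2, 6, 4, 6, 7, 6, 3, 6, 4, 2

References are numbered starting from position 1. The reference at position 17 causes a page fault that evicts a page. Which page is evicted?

pos 1: 3 -> fault, frames {3}
pos 2: 4 -> fault, frames {3,4}
pos 3: 2 -> fault, frames {3,4,2}
pos 4: 3 -> hit
pos 5: 4 -> hit
pos 6: 7 -> fault, evict 2, frames {3,4,7}
pos 7: 2 -> fault, evict 3, frames {4,7,2}
pos 8: 4 -> hit
pos 9: 2 -> hit
pos 10: 6 -> fault, evict 7, frames {4,2,6}
pos 11: 4 -> hit
pos 12: 6 -> hit
pos 13: 7 -> fault, evict 2, frames {4,6,7}
pos 14: 6 -> hit
pos 15: 3 -> fault, evict 4, frames {7,6,3}
pos 16: 6 -> hit
pos 17: 4 -> fault, evict 7, frames {3,6,4}
At position 17, page 7 is evicted.

7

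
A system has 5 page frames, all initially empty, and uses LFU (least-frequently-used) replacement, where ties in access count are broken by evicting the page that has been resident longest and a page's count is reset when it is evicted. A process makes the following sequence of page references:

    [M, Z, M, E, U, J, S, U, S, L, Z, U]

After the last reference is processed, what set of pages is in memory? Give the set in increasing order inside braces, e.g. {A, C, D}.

{L, M, S, U, Z}

M → fault, frames [M]
Z → fault, frames [M, Z]
M → hit
E → fault, frames [M, Z, E]
U → fault, frames [M, Z, E, U]
J → fault, frames [M, Z, E, U, J]
S → fault, evict Z, frames [M, E, U, J, S]
U → hit
S → hit
L → fault, evict E, frames [M, U, J, S, L]
Z → fault, evict J, frames [M, U, S, L, Z]
U → hit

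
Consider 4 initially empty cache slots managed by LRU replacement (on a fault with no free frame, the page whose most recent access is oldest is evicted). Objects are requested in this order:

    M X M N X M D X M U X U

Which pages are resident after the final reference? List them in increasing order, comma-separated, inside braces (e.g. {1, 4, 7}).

{D, M, U, X}

M: miss, frames [M]
X: miss, frames [M, X]
M: hit
N: miss, frames [X, M, N]
X: hit
M: hit
D: miss, frames [N, X, M, D]
X: hit
M: hit
U: miss, evict N, frames [D, X, M, U]
X: hit
U: hit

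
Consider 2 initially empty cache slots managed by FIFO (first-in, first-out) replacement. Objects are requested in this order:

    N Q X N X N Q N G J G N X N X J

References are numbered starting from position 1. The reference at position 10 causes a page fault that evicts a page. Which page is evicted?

pos 1: N: miss, frames [N]
pos 2: Q: miss, frames [N, Q]
pos 3: X: miss, evict N, frames [Q, X]
pos 4: N: miss, evict Q, frames [X, N]
pos 5: X: hit
pos 6: N: hit
pos 7: Q: miss, evict X, frames [N, Q]
pos 8: N: hit
pos 9: G: miss, evict N, frames [Q, G]
pos 10: J: miss, evict Q, frames [G, J]
At position 10, page Q is evicted.

Q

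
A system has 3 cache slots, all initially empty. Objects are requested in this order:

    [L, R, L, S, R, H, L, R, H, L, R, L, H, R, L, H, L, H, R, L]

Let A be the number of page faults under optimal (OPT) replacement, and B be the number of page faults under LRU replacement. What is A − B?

Under OPT: F F . F . F . . . . . . . . . . . . . . → 4 faults.
Under LRU: F F . F . F F . . . . . . . . . . . . . → 5 faults.
A − B = 4 − 5 = -1.

-1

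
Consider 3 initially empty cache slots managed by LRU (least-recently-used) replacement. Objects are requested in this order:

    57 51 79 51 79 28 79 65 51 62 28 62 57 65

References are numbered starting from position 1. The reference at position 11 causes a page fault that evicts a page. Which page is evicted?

pos 1: 57 -> fault, frames {57}
pos 2: 51 -> fault, frames {57,51}
pos 3: 79 -> fault, frames {57,51,79}
pos 4: 51 -> hit
pos 5: 79 -> hit
pos 6: 28 -> fault, evict 57, frames {51,79,28}
pos 7: 79 -> hit
pos 8: 65 -> fault, evict 51, frames {28,79,65}
pos 9: 51 -> fault, evict 28, frames {79,65,51}
pos 10: 62 -> fault, evict 79, frames {65,51,62}
pos 11: 28 -> fault, evict 65, frames {51,62,28}
At position 11, page 65 is evicted.

65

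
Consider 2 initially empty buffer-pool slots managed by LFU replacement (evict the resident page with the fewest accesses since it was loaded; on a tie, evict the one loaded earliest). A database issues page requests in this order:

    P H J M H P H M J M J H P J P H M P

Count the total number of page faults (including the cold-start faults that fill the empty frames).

P → fault, frames {P}
H → fault, frames {P,H}
J → fault, evict P, frames {H,J}
M → fault, evict H, frames {J,M}
H → fault, evict J, frames {M,H}
P → fault, evict M, frames {H,P}
H → hit
M → fault, evict P, frames {H,M}
J → fault, evict M, frames {H,J}
M → fault, evict J, frames {H,M}
J → fault, evict M, frames {H,J}
H → hit
P → fault, evict J, frames {H,P}
J → fault, evict P, frames {H,J}
P → fault, evict J, frames {H,P}
H → hit
M → fault, evict P, frames {H,M}
P → fault, evict M, frames {H,P}
Page faults: 15.

15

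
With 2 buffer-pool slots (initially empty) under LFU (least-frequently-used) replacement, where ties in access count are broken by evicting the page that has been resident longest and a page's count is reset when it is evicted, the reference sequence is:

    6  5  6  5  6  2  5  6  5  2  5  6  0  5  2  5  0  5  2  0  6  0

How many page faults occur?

14

6 -> fault, frames [6]
5 -> fault, frames [6, 5]
6 -> hit
5 -> hit
6 -> hit
2 -> fault, evict 5, frames [6, 2]
5 -> fault, evict 2, frames [6, 5]
6 -> hit
5 -> hit
2 -> fault, evict 5, frames [6, 2]
5 -> fault, evict 2, frames [6, 5]
6 -> hit
0 -> fault, evict 5, frames [6, 0]
5 -> fault, evict 0, frames [6, 5]
2 -> fault, evict 5, frames [6, 2]
5 -> fault, evict 2, frames [6, 5]
0 -> fault, evict 5, frames [6, 0]
5 -> fault, evict 0, frames [6, 5]
2 -> fault, evict 5, frames [6, 2]
0 -> fault, evict 2, frames [6, 0]
6 -> hit
0 -> hit
Page faults: 14.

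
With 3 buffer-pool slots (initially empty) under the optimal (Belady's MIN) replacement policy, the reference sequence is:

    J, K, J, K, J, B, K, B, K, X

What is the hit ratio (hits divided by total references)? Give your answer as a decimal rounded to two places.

0.60

J: miss, frames [J]
K: miss, frames [J, K]
J: hit
K: hit
J: hit
B: miss, frames [J, K, B]
K: hit
B: hit
K: hit
X: miss, evict B, frames [J, K, X]
Hits: 6 of 10 references → 6/10 = 0.6000.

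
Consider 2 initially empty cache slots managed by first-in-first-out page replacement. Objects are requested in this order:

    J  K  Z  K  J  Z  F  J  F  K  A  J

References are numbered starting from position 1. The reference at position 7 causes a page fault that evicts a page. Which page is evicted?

Z

pos 1: J: fault, frames (J)
pos 2: K: fault, frames (J K)
pos 3: Z: fault, evict J, frames (K Z)
pos 4: K: hit
pos 5: J: fault, evict K, frames (Z J)
pos 6: Z: hit
pos 7: F: fault, evict Z, frames (J F)
At position 7, page Z is evicted.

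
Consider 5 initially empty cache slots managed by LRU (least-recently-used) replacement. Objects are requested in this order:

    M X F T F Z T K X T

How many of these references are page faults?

6

M -> fault, frames {M}
X -> fault, frames {M,X}
F -> fault, frames {M,X,F}
T -> fault, frames {M,X,F,T}
F -> hit
Z -> fault, frames {M,X,T,F,Z}
T -> hit
K -> fault, evict M, frames {X,F,Z,T,K}
X -> hit
T -> hit
Page faults: 6.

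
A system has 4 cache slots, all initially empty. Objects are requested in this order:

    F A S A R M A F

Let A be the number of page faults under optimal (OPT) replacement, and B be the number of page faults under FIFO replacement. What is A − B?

Under OPT: F F F . F F . . → 5 faults.
Under FIFO: F F F . F F . F → 6 faults.
A − B = 5 − 6 = -1.

-1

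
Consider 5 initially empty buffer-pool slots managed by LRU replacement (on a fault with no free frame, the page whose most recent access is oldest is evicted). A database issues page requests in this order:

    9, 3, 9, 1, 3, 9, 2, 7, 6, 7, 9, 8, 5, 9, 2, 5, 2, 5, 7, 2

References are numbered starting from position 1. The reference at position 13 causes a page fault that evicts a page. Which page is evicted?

2

pos 1: 9 -> fault, frames [9]
pos 2: 3 -> fault, frames [9, 3]
pos 3: 9 -> hit
pos 4: 1 -> fault, frames [3, 9, 1]
pos 5: 3 -> hit
pos 6: 9 -> hit
pos 7: 2 -> fault, frames [1, 3, 9, 2]
pos 8: 7 -> fault, frames [1, 3, 9, 2, 7]
pos 9: 6 -> fault, evict 1, frames [3, 9, 2, 7, 6]
pos 10: 7 -> hit
pos 11: 9 -> hit
pos 12: 8 -> fault, evict 3, frames [2, 6, 7, 9, 8]
pos 13: 5 -> fault, evict 2, frames [6, 7, 9, 8, 5]
At position 13, page 2 is evicted.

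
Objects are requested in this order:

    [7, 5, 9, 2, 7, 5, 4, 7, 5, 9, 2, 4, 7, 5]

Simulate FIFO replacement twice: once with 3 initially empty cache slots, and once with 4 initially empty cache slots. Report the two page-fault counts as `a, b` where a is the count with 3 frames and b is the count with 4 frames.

3 frames: F F F F F F F . . F F . F F → 11 faults.
4 frames: F F F F . . F F F F F F F F → 12 faults.
12 > 11: adding a frame increased faults — Belady's anomaly.

11, 12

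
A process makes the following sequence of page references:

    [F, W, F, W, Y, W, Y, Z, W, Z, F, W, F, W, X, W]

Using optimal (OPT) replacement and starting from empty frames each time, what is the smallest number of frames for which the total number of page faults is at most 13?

f=1: 16 faults
f=2: 6 faults
f=3: 5 faults
f=4: 5 faults
f=5: 5 faults
Smallest f with faults ≤ 13 is 2.

2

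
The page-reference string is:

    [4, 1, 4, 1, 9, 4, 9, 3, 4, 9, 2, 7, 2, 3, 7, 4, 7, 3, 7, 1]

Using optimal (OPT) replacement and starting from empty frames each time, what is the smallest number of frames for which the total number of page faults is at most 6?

f=1: 20 faults
f=2: 11 faults
f=3: 8 faults
f=4: 7 faults
f=5: 6 faults
f=6: 6 faults
Smallest f with faults ≤ 6 is 5.

5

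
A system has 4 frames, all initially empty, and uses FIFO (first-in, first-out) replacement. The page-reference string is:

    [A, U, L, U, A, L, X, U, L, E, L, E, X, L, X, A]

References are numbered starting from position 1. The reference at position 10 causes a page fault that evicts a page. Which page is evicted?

pos 1: A → fault, frames [A]
pos 2: U → fault, frames [A, U]
pos 3: L → fault, frames [A, U, L]
pos 4: U → hit
pos 5: A → hit
pos 6: L → hit
pos 7: X → fault, frames [A, U, L, X]
pos 8: U → hit
pos 9: L → hit
pos 10: E → fault, evict A, frames [U, L, X, E]
At position 10, page A is evicted.

A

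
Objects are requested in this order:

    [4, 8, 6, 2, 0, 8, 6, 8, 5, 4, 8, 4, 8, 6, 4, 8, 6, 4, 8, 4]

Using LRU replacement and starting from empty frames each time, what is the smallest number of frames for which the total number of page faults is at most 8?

f=1: 20 faults
f=2: 16 faults
f=3: 10 faults
f=4: 7 faults
f=5: 7 faults
f=6: 6 faults
Smallest f with faults ≤ 8 is 4.

4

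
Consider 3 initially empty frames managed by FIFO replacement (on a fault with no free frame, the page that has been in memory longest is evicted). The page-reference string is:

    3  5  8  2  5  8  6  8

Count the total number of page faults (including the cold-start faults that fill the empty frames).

3: miss, frames (3)
5: miss, frames (3 5)
8: miss, frames (3 5 8)
2: miss, evict 3, frames (5 8 2)
5: hit
8: hit
6: miss, evict 5, frames (8 2 6)
8: hit
Page faults: 5.

5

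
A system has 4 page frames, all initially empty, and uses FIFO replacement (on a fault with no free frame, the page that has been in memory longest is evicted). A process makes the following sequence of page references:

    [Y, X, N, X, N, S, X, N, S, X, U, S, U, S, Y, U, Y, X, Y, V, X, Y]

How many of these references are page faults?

8

Y -> fault, frames (Y)
X -> fault, frames (Y X)
N -> fault, frames (Y X N)
X -> hit
N -> hit
S -> fault, frames (Y X N S)
X -> hit
N -> hit
S -> hit
X -> hit
U -> fault, evict Y, frames (X N S U)
S -> hit
U -> hit
S -> hit
Y -> fault, evict X, frames (N S U Y)
U -> hit
Y -> hit
X -> fault, evict N, frames (S U Y X)
Y -> hit
V -> fault, evict S, frames (U Y X V)
X -> hit
Y -> hit
Page faults: 8.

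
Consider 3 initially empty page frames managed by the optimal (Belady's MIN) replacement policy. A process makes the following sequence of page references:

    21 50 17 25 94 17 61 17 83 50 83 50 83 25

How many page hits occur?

6

21 -> fault, frames [21]
50 -> fault, frames [21, 50]
17 -> fault, frames [21, 50, 17]
25 -> fault, evict 21, frames [50, 17, 25]
94 -> fault, evict 25, frames [50, 17, 94]
17 -> hit
61 -> fault, evict 94, frames [50, 17, 61]
17 -> hit
83 -> fault, evict 61, frames [50, 17, 83]
50 -> hit
83 -> hit
50 -> hit
83 -> hit
25 -> fault, evict 83, frames [50, 17, 25]
Hits: 6.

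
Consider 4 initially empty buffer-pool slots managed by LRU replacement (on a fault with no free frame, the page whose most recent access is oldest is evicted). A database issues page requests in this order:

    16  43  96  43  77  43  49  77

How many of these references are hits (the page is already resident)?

16 → miss, frames [16]
43 → miss, frames [16, 43]
96 → miss, frames [16, 43, 96]
43 → hit
77 → miss, frames [16, 96, 43, 77]
43 → hit
49 → miss, evict 16, frames [96, 77, 43, 49]
77 → hit
Hits: 3.

3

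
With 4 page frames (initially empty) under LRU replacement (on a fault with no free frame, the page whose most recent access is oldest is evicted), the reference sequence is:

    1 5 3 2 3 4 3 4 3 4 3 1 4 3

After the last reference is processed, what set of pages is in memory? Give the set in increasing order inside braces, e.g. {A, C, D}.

{1, 2, 3, 4}

1 → miss, frames (1)
5 → miss, frames (1 5)
3 → miss, frames (1 5 3)
2 → miss, frames (1 5 3 2)
3 → hit
4 → miss, evict 1, frames (5 2 3 4)
3 → hit
4 → hit
3 → hit
4 → hit
3 → hit
1 → miss, evict 5, frames (2 4 3 1)
4 → hit
3 → hit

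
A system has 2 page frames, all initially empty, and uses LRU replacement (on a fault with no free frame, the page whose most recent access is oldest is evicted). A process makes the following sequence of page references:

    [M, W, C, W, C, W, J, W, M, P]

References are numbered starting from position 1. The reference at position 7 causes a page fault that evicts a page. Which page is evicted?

pos 1: M: miss, frames {M}
pos 2: W: miss, frames {M,W}
pos 3: C: miss, evict M, frames {W,C}
pos 4: W: hit
pos 5: C: hit
pos 6: W: hit
pos 7: J: miss, evict C, frames {W,J}
At position 7, page C is evicted.

C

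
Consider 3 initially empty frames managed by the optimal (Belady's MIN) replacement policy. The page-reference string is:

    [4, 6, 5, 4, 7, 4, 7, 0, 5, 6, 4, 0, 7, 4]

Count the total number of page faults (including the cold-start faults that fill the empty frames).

4: miss, frames {4}
6: miss, frames {4,6}
5: miss, frames {4,6,5}
4: hit
7: miss, evict 6, frames {4,5,7}
4: hit
7: hit
0: miss, evict 7, frames {4,5,0}
5: hit
6: miss, evict 5, frames {4,0,6}
4: hit
0: hit
7: miss, evict 6, frames {4,0,7}
4: hit
Page faults: 7.

7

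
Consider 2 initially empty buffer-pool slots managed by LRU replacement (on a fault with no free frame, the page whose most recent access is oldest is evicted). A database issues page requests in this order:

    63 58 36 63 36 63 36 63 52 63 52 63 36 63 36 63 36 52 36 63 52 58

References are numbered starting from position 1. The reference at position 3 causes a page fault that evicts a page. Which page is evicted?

63

pos 1: 63: miss, frames {63}
pos 2: 58: miss, frames {63,58}
pos 3: 36: miss, evict 63, frames {58,36}
At position 3, page 63 is evicted.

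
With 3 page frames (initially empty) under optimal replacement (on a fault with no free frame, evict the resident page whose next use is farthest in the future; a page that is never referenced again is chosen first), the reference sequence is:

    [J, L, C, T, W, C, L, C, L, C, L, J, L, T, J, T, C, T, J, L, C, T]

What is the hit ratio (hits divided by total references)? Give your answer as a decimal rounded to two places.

0.64

J: miss, frames (J)
L: miss, frames (J L)
C: miss, frames (J L C)
T: miss, evict J, frames (L C T)
W: miss, evict T, frames (L C W)
C: hit
L: hit
C: hit
L: hit
C: hit
L: hit
J: miss, evict W, frames (L C J)
L: hit
T: miss, evict L, frames (C J T)
J: hit
T: hit
C: hit
T: hit
J: hit
L: miss, evict J, frames (C T L)
C: hit
T: hit
Hits: 14 of 22 references → 14/22 = 0.6364.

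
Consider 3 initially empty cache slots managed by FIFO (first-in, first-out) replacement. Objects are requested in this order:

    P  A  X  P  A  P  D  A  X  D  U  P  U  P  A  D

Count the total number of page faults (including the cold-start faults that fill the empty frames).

8

P -> miss, frames [P]
A -> miss, frames [P, A]
X -> miss, frames [P, A, X]
P -> hit
A -> hit
P -> hit
D -> miss, evict P, frames [A, X, D]
A -> hit
X -> hit
D -> hit
U -> miss, evict A, frames [X, D, U]
P -> miss, evict X, frames [D, U, P]
U -> hit
P -> hit
A -> miss, evict D, frames [U, P, A]
D -> miss, evict U, frames [P, A, D]
Page faults: 8.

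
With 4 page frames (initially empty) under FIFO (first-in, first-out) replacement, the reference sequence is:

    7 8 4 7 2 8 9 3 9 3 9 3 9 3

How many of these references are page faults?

6

7 → miss, frames {7}
8 → miss, frames {7,8}
4 → miss, frames {7,8,4}
7 → hit
2 → miss, frames {7,8,4,2}
8 → hit
9 → miss, evict 7, frames {8,4,2,9}
3 → miss, evict 8, frames {4,2,9,3}
9 → hit
3 → hit
9 → hit
3 → hit
9 → hit
3 → hit
Page faults: 6.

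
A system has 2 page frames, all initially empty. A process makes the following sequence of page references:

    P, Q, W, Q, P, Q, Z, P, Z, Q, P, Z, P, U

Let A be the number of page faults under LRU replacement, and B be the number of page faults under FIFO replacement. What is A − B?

Under LRU: F F F . F . F F . F F F . F → 10 faults.
Under FIFO: F F F . F F F F . F . F F F → 11 faults.
A − B = 10 − 11 = -1.

-1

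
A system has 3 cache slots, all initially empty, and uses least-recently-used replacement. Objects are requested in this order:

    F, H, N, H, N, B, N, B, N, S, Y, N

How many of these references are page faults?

F -> miss, frames (F)
H -> miss, frames (F H)
N -> miss, frames (F H N)
H -> hit
N -> hit
B -> miss, evict F, frames (H N B)
N -> hit
B -> hit
N -> hit
S -> miss, evict H, frames (B N S)
Y -> miss, evict B, frames (N S Y)
N -> hit
Page faults: 6.

6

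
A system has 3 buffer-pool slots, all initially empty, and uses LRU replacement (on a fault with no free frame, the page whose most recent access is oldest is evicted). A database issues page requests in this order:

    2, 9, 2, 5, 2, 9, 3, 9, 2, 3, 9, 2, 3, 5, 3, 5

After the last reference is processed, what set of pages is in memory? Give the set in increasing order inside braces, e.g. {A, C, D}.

2: miss, frames [2]
9: miss, frames [2, 9]
2: hit
5: miss, frames [9, 2, 5]
2: hit
9: hit
3: miss, evict 5, frames [2, 9, 3]
9: hit
2: hit
3: hit
9: hit
2: hit
3: hit
5: miss, evict 9, frames [2, 3, 5]
3: hit
5: hit

{2, 3, 5}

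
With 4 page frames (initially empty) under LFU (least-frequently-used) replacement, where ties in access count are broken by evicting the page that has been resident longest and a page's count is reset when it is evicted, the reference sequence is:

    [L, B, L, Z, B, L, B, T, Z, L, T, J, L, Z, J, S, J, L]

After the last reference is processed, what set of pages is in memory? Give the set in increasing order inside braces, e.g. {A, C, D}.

{B, J, L, T}

L -> fault, frames {L}
B -> fault, frames {L,B}
L -> hit
Z -> fault, frames {L,B,Z}
B -> hit
L -> hit
B -> hit
T -> fault, frames {L,B,Z,T}
Z -> hit
L -> hit
T -> hit
J -> fault, evict Z, frames {L,B,T,J}
L -> hit
Z -> fault, evict J, frames {L,B,T,Z}
J -> fault, evict Z, frames {L,B,T,J}
S -> fault, evict J, frames {L,B,T,S}
J -> fault, evict S, frames {L,B,T,J}
L -> hit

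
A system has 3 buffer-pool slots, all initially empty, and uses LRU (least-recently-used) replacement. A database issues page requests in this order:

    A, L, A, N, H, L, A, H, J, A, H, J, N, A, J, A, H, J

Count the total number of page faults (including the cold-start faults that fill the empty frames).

10

A → fault, frames {A}
L → fault, frames {A,L}
A → hit
N → fault, frames {L,A,N}
H → fault, evict L, frames {A,N,H}
L → fault, evict A, frames {N,H,L}
A → fault, evict N, frames {H,L,A}
H → hit
J → fault, evict L, frames {A,H,J}
A → hit
H → hit
J → hit
N → fault, evict A, frames {H,J,N}
A → fault, evict H, frames {J,N,A}
J → hit
A → hit
H → fault, evict N, frames {J,A,H}
J → hit
Page faults: 10.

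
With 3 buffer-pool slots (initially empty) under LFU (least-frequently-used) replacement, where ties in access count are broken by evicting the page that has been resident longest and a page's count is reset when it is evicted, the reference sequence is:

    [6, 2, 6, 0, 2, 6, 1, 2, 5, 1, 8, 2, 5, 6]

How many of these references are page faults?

8

6: fault, frames [6]
2: fault, frames [6, 2]
6: hit
0: fault, frames [6, 2, 0]
2: hit
6: hit
1: fault, evict 0, frames [6, 2, 1]
2: hit
5: fault, evict 1, frames [6, 2, 5]
1: fault, evict 5, frames [6, 2, 1]
8: fault, evict 1, frames [6, 2, 8]
2: hit
5: fault, evict 8, frames [6, 2, 5]
6: hit
Page faults: 8.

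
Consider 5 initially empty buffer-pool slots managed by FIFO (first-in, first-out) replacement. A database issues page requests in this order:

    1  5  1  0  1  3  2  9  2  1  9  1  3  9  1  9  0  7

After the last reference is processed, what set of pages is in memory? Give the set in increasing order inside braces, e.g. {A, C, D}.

1 → fault, frames {1}
5 → fault, frames {1,5}
1 → hit
0 → fault, frames {1,5,0}
1 → hit
3 → fault, frames {1,5,0,3}
2 → fault, frames {1,5,0,3,2}
9 → fault, evict 1, frames {5,0,3,2,9}
2 → hit
1 → fault, evict 5, frames {0,3,2,9,1}
9 → hit
1 → hit
3 → hit
9 → hit
1 → hit
9 → hit
0 → hit
7 → fault, evict 0, frames {3,2,9,1,7}

{1, 2, 3, 7, 9}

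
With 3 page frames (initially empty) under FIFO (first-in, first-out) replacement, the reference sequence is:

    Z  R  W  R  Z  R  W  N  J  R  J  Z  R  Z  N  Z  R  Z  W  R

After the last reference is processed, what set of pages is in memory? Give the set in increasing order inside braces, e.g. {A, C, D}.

Z: fault, frames [Z]
R: fault, frames [Z, R]
W: fault, frames [Z, R, W]
R: hit
Z: hit
R: hit
W: hit
N: fault, evict Z, frames [R, W, N]
J: fault, evict R, frames [W, N, J]
R: fault, evict W, frames [N, J, R]
J: hit
Z: fault, evict N, frames [J, R, Z]
R: hit
Z: hit
N: fault, evict J, frames [R, Z, N]
Z: hit
R: hit
Z: hit
W: fault, evict R, frames [Z, N, W]
R: fault, evict Z, frames [N, W, R]

{N, R, W}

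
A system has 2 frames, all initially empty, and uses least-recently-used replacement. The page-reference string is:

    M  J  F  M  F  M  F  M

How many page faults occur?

4

M → fault, frames {M}
J → fault, frames {M,J}
F → fault, evict M, frames {J,F}
M → fault, evict J, frames {F,M}
F → hit
M → hit
F → hit
M → hit
Page faults: 4.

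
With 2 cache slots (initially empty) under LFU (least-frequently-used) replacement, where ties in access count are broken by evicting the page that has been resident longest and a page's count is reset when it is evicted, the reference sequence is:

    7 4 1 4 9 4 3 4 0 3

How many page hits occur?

7 → miss, frames (7)
4 → miss, frames (7 4)
1 → miss, evict 7, frames (4 1)
4 → hit
9 → miss, evict 1, frames (4 9)
4 → hit
3 → miss, evict 9, frames (4 3)
4 → hit
0 → miss, evict 3, frames (4 0)
3 → miss, evict 0, frames (4 3)
Hits: 3.

3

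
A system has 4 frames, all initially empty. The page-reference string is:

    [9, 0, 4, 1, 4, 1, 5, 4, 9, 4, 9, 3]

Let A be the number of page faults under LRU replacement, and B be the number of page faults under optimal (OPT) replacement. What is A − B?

Under LRU: F F F F . . F . F . . F → 7 faults.
Under OPT: F F F F . . F . . . . F → 6 faults.
A − B = 7 − 6 = 1.

1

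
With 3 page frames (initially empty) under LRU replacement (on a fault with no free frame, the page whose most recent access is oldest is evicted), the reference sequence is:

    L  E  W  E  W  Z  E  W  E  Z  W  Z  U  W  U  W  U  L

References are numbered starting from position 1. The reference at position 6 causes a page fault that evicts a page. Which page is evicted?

L

pos 1: L: miss, frames {L}
pos 2: E: miss, frames {L,E}
pos 3: W: miss, frames {L,E,W}
pos 4: E: hit
pos 5: W: hit
pos 6: Z: miss, evict L, frames {E,W,Z}
At position 6, page L is evicted.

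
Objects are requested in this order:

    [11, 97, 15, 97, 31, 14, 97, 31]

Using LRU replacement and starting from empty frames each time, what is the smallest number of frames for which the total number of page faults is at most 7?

2

f=1: 8 faults
f=2: 7 faults
f=3: 5 faults
f=4: 5 faults
f=5: 5 faults
Smallest f with faults ≤ 7 is 2.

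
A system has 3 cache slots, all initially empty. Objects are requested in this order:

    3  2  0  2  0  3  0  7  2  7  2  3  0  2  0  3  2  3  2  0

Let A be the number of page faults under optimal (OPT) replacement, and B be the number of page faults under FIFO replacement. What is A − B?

Under OPT: F F F . . . . F . . . . F . . . . . . . → 5 faults.
Under FIFO: F F F . . . . F . . . F . F F . . . . . → 7 faults.
A − B = 5 − 7 = -2.

-2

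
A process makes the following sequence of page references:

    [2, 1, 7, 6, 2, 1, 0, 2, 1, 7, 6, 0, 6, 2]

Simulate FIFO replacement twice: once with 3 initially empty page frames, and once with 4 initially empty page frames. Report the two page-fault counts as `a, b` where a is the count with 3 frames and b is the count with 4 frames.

3 frames: F F F F F F F . . F F . . F → 10 faults.
4 frames: F F F F . . F F F F F F . F → 11 faults.
11 > 10: adding a frame increased faults — Belady's anomaly.

10, 11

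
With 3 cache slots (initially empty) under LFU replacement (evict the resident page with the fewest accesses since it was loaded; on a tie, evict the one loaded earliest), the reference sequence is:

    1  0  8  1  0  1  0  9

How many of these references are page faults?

1: miss, frames [1]
0: miss, frames [1, 0]
8: miss, frames [1, 0, 8]
1: hit
0: hit
1: hit
0: hit
9: miss, evict 8, frames [1, 0, 9]
Page faults: 4.

4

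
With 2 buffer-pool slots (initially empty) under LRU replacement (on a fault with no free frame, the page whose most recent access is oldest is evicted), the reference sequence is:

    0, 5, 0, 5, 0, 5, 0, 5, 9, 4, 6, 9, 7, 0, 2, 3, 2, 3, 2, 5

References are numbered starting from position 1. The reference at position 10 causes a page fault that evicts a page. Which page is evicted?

5

pos 1: 0: fault, frames [0]
pos 2: 5: fault, frames [0, 5]
pos 3: 0: hit
pos 4: 5: hit
pos 5: 0: hit
pos 6: 5: hit
pos 7: 0: hit
pos 8: 5: hit
pos 9: 9: fault, evict 0, frames [5, 9]
pos 10: 4: fault, evict 5, frames [9, 4]
At position 10, page 5 is evicted.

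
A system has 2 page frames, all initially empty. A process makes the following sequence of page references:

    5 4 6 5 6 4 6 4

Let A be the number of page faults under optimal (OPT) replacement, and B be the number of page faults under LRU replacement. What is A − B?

Under OPT: F F F . . F . . → 4 faults.
Under LRU: F F F F . F . . → 5 faults.
A − B = 4 − 5 = -1.

-1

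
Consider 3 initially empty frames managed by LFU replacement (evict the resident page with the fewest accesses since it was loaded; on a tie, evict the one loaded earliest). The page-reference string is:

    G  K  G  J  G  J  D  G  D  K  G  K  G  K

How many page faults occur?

G → miss, frames (G)
K → miss, frames (G K)
G → hit
J → miss, frames (G K J)
G → hit
J → hit
D → miss, evict K, frames (G J D)
G → hit
D → hit
K → miss, evict J, frames (G D K)
G → hit
K → hit
G → hit
K → hit
Page faults: 5.

5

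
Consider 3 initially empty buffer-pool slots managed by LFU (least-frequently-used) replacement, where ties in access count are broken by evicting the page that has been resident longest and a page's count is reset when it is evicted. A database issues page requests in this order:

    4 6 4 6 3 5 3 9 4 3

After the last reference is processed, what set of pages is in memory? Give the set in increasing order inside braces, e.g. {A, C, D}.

4: fault, frames {4}
6: fault, frames {4,6}
4: hit
6: hit
3: fault, frames {4,6,3}
5: fault, evict 3, frames {4,6,5}
3: fault, evict 5, frames {4,6,3}
9: fault, evict 3, frames {4,6,9}
4: hit
3: fault, evict 9, frames {4,6,3}

{3, 4, 6}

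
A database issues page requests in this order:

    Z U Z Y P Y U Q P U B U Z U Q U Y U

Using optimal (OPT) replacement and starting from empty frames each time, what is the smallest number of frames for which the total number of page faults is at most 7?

f=1: 18 faults
f=2: 11 faults
f=3: 8 faults
f=4: 7 faults
f=5: 6 faults
f=6: 6 faults
Smallest f with faults ≤ 7 is 4.

4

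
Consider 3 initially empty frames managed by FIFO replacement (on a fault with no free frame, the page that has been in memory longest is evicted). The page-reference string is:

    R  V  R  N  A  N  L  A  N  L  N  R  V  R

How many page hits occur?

R → fault, frames {R}
V → fault, frames {R,V}
R → hit
N → fault, frames {R,V,N}
A → fault, evict R, frames {V,N,A}
N → hit
L → fault, evict V, frames {N,A,L}
A → hit
N → hit
L → hit
N → hit
R → fault, evict N, frames {A,L,R}
V → fault, evict A, frames {L,R,V}
R → hit
Hits: 7.

7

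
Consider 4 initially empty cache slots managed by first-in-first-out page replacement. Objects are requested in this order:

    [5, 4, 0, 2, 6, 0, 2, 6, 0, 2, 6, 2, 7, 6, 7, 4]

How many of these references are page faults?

7

5 -> fault, frames {5}
4 -> fault, frames {5,4}
0 -> fault, frames {5,4,0}
2 -> fault, frames {5,4,0,2}
6 -> fault, evict 5, frames {4,0,2,6}
0 -> hit
2 -> hit
6 -> hit
0 -> hit
2 -> hit
6 -> hit
2 -> hit
7 -> fault, evict 4, frames {0,2,6,7}
6 -> hit
7 -> hit
4 -> fault, evict 0, frames {2,6,7,4}
Page faults: 7.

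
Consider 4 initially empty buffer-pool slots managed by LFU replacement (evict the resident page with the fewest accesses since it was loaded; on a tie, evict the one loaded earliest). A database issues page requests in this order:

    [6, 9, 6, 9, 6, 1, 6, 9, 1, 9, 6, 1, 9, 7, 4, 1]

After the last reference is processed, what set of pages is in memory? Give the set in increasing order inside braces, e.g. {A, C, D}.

{1, 4, 6, 9}

6 -> fault, frames (6)
9 -> fault, frames (6 9)
6 -> hit
9 -> hit
6 -> hit
1 -> fault, frames (6 9 1)
6 -> hit
9 -> hit
1 -> hit
9 -> hit
6 -> hit
1 -> hit
9 -> hit
7 -> fault, frames (6 9 1 7)
4 -> fault, evict 7, frames (6 9 1 4)
1 -> hit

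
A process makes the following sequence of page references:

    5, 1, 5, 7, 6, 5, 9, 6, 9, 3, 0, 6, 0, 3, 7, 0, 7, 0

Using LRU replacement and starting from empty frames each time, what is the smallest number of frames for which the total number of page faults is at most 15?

f=1: 18 faults
f=2: 13 faults
f=3: 9 faults
f=4: 8 faults
f=5: 8 faults
f=6: 7 faults
f=7: 7 faults
Smallest f with faults ≤ 15 is 2.

2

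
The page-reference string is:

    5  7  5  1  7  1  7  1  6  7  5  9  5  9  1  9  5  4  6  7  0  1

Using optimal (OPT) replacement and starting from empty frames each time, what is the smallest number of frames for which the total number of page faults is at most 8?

4

f=1: 22 faults
f=2: 12 faults
f=3: 10 faults
f=4: 8 faults
f=5: 7 faults
f=6: 7 faults
f=7: 7 faults
Smallest f with faults ≤ 8 is 4.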